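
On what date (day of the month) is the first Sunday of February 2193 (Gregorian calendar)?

February 1, 2193 is a Friday, so the first Sunday is the 3rd.
The first Sunday is 3 + 0 = 3.

3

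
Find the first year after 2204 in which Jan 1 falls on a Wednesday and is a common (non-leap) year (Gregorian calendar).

2206

Jan 1 advances by 2 weekdays after a leap year and by 1 after a common year.
2204: Jan 1 is Sunday (leap).
2205: Tuesday
2206: Wednesday
2206 begins on a Wednesday and is a common year.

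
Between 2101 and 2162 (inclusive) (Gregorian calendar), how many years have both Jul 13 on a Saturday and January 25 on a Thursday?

2

Check each year's weekday for Jul 13 and January 25:
  2101: Wed/Tue  2102: Thu/Wed  2103: Fri/Thu  2104: Sun/Fri  2105: Mon/Sun  2106: Tue/Mon  2107: Wed/Tue  2108: Fri/Wed  2109: Sat/Fri  2110: Sun/Sat  2111: Mon/Sun  2112: Wed/Mon  2113: Thu/Wed  2114: Fri/Thu  …(34 more)…  2149: Sun/Sat  2150: Mon/Sun  2151: Tue/Mon  2152: Thu/Tue  2153: Fri/Thu  2154: Sat/Fri  2155: Sun/Sat  2156: Tue/Sun  2157: Wed/Tue  2158: Thu/Wed  2159: Fri/Thu  2160: Sun/Fri  2161: Mon/Sun  2162: Tue/Mon
Both conditions hold in: 2120, 2148 — 2.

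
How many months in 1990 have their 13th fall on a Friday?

Check the 13th of each month of 1990: Jan 13: Sat, Feb 13: Tue, Mar 13: Tue, Apr 13: Fri, May 13: Sun, Jun 13: Wed, Jul 13: Fri, Aug 13: Mon, Sep 13: Thu, Oct 13: Sat, Nov 13: Tue, Dec 13: Thu.
Friday occurs in April, July — 2 months.

2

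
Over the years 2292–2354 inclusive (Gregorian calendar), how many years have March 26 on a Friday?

Track March 26's weekday year by year (advancing +1, or +2 across a Feb 29):
  2292: Sat  2293: Sun (+1)  2294: Mon (+1)  2295: Tue (+1)  2296: Thu (+2)
  2297: Fri (+1) ✓  2298: Sat (+1)  2299: Sun (+1)  2300: Mon (+1)  2301: Tue (+1)
  2302: Wed (+1)  2303: Thu (+1)  2304: Sat (+2)  2305: Sun (+1)  … (35 more years) …
  2341: Wed (+1)  2342: Thu (+1)  2343: Fri (+1) ✓  2344: Sun (+2)  2345: Mon (+1)
  2346: Tue (+1)  2347: Wed (+1)  2348: Fri (+2) ✓  2349: Sat (+1)  2350: Sun (+1)
  2351: Mon (+1)  2352: Wed (+2)  2353: Thu (+1)  2354: Fri (+1) ✓
Friday years: 2297, 2309, 2315, 2320, 2326, 2337, 2343, 2348, 2354 — 9 in total.

9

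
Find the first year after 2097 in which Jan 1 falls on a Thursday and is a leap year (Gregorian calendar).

2128

Jan 1 advances by 2 weekdays after a leap year and by 1 after a common year.
2097: Jan 1 is Tuesday.
2098: Wednesday
2099: Thursday
2100: Friday
2101: Saturday
2102: Sunday
2103: Monday
2104: Tuesday (leap)
2105: Thursday
2106: Friday
2107: Saturday
2108: Sunday (leap)
2109: Tuesday
2110: Wednesday
2111: Thursday
2112: Friday (leap)
2113: Sunday
2114: Monday
2115: Tuesday
2116: Wednesday (leap)
2117: Friday
2118: Saturday
2119: Sunday
2120: Monday (leap)
2121: Wednesday
2122: Thursday
2123: Friday
2124: Saturday (leap)
2125: Monday
2126: Tuesday
2127: Wednesday
2128: Thursday (leap)
2128 begins on a Thursday and is a leap year.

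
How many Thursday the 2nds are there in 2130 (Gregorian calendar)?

3

Check the 2nd of each month of 2130: Jan 2: Mon, Feb 2: Thu, Mar 2: Thu, Apr 2: Sun, May 2: Tue, Jun 2: Fri, Jul 2: Sun, Aug 2: Wed, Sep 2: Sat, Oct 2: Mon, Nov 2: Thu, Dec 2: Sat.
Thursday occurs in February, March, November — 3 months.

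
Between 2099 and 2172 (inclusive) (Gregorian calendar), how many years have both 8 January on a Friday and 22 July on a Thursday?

8

Check each year's weekday for 8 January and 22 July:
  2099: Thu/Wed  2100: Fri/Thu ✓  2101: Sat/Fri  2102: Sun/Sat  2103: Mon/Sun  2104: Tue/Tue  2105: Thu/Wed  2106: Fri/Thu ✓  2107: Sat/Fri  2108: Sun/Sun  2109: Tue/Mon  2110: Wed/Tue  2111: Thu/Wed  2112: Fri/Fri  …(46 more)…  2159: Mon/Sun  2160: Tue/Tue  2161: Thu/Wed  2162: Fri/Thu ✓  2163: Sat/Fri  2164: Sun/Sun  2165: Tue/Mon  2166: Wed/Tue  2167: Thu/Wed  2168: Fri/Fri  2169: Sun/Sat  2170: Mon/Sun  2171: Tue/Mon  2172: Wed/Wed
Both conditions hold in: 2100, 2106, 2117, 2123, 2134, 2145, 2151, 2162 — 8.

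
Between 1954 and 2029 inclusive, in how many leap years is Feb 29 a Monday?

Leap years in 1954–2029: 19 of them.
Feb 29 weekday advances by 5 (mod 7) from one leap year to the next four years later (or differs when a century non-leap intervenes).
Leap-day weekdays: 1956:Wed 1960:Mon✓ 1964:Sat 1968:Thu 1972:Tue 1976:Sun 1980:Fri 1984:Wed 1988:Mon✓ 1992:Sat 1996:Thu 2000:Tue 2004:Sun 2008:Fri 2012:Wed 2016:Mon✓ 2020:Sat 2024:Thu 2028:Tue
Monday: 1960, 1988, 2016 → 3.

3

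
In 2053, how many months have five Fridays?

4

A month of length L has five Fridays iff its first Friday is on day ≤ L−28 (so day 1–3 in a 31-day month, 1–2 in a 30-day month, day 1 in a leap February).
Checking each month of 2053: Jan starts Wed (31d) ✓; Feb starts Sat (28d); Mar starts Sat (31d); Apr starts Tue (30d); May starts Thu (31d) ✓; Jun starts Sun (30d); Jul starts Tue (31d); Aug starts Fri (31d) ✓; Sep starts Mon (30d); Oct starts Wed (31d) ✓; Nov starts Sat (30d); Dec starts Mon (31d).
Five-Friday months: January, May, August, October → 4.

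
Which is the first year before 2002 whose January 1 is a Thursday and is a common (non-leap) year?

Jan 1 advances by 2 weekdays after a leap year and by 1 after a common year.
2002: Jan 1 is Tuesday.
2001: Monday
2000: Saturday (leap)
1999: Friday
1998: Thursday
1998 begins on a Thursday and is a common year.

1998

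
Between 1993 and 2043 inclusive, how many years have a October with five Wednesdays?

22

October has 31 days; it has five Wednesdays when Wednesday falls among the first (month-length − 28) days — i.e. when October 1 is one of Wednesday/Tuesday/Monday.
October 1 by year: 1993:Fri 1994:Sat 1995:Sun 1996:Tue✓ 1997:Wed✓ 1998:Thu 1999:Fri 2000:Sun 2001:Mon✓ 2002:Tue✓ 2003:Wed✓ 2004:Fri 2005:Sat 2006:Sun 2007:Mon✓ …(21 more)… 2029:Mon✓ 2030:Tue✓ 2031:Wed✓ 2032:Fri 2033:Sat 2034:Sun 2035:Mon✓ 2036:Wed✓ 2037:Thu 2038:Fri 2039:Sat 2040:Mon✓ 2041:Tue✓ 2042:Wed✓ 2043:Thu
Years with five Wednesdays: 1996, 1997, 2001, 2002, 2003, 2007, 2008, 2012, 2013, 2014, 2018, 2019, 2024, 2025, 2029, 2030, 2031, 2035, 2036, 2040, 2041, 2042 → 22.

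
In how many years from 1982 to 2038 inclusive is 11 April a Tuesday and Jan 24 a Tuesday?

Check each year's weekday for 11 April and Jan 24:
  1982: Sun/Sun  1983: Mon/Mon  1984: Wed/Tue  1985: Thu/Thu  1986: Fri/Fri  1987: Sat/Sat  1988: Mon/Sun  1989: Tue/Tue ✓  1990: Wed/Wed  1991: Thu/Thu  1992: Sat/Fri  1993: Sun/Sun  1994: Mon/Mon  1995: Tue/Tue ✓  …(29 more)…  2025: Fri/Fri  2026: Sat/Sat  2027: Sun/Sun  2028: Tue/Mon  2029: Wed/Wed  2030: Thu/Thu  2031: Fri/Fri  2032: Sun/Sat  2033: Mon/Mon  2034: Tue/Tue ✓  2035: Wed/Wed  2036: Fri/Thu  2037: Sat/Sat  2038: Sun/Sun
Both conditions hold in: 1989, 1995, 2006, 2017, 2023, 2034 — 6.

6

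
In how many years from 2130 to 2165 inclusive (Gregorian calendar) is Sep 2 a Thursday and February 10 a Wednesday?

4

Check each year's weekday for Sep 2 and February 10:
  2130: Sat/Fri  2131: Sun/Sat  2132: Tue/Sun  2133: Wed/Tue  2134: Thu/Wed ✓  2135: Fri/Thu  2136: Sun/Fri  2137: Mon/Sun  2138: Tue/Mon  2139: Wed/Tue  2140: Fri/Wed  2141: Sat/Fri  2142: Sun/Sat  2143: Mon/Sun  …(8 more)…  2152: Sat/Thu  2153: Sun/Sat  2154: Mon/Sun  2155: Tue/Mon  2156: Thu/Tue  2157: Fri/Thu  2158: Sat/Fri  2159: Sun/Sat  2160: Tue/Sun  2161: Wed/Tue  2162: Thu/Wed ✓  2163: Fri/Thu  2164: Sun/Fri  2165: Mon/Sun
Both conditions hold in: 2134, 2145, 2151, 2162 — 4.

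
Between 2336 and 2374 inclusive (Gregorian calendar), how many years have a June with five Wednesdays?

June has 30 days; it has five Wednesdays when Wednesday falls among the first (month-length − 28) days — i.e. when June 1 is one of Wednesday/Tuesday.
June 1 by year: 2336:Mon 2337:Tue✓ 2338:Wed✓ 2339:Thu 2340:Sat 2341:Sun 2342:Mon 2343:Tue✓ 2344:Thu 2345:Fri 2346:Sat 2347:Sun 2348:Tue✓ 2349:Wed✓ 2350:Thu …(9 more)… 2360:Wed✓ 2361:Thu 2362:Fri 2363:Sat 2364:Mon 2365:Tue✓ 2366:Wed✓ 2367:Thu 2368:Sat 2369:Sun 2370:Mon 2371:Tue✓ 2372:Thu 2373:Fri 2374:Sat
Years with five Wednesdays: 2337, 2338, 2343, 2348, 2349, 2354, 2355, 2360, 2365, 2366, 2371 → 11.

11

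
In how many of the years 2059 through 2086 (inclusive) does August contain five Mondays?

12

August has 31 days; it has five Mondays when Monday falls among the first (month-length − 28) days — i.e. when August 1 is one of Monday/Sunday/Saturday.
August 1 by year: 2059:Fri 2060:Sun✓ 2061:Mon✓ 2062:Tue 2063:Wed 2064:Fri 2065:Sat✓ 2066:Sun✓ 2067:Mon✓ 2068:Wed 2069:Thu 2070:Fri 2071:Sat✓ 2072:Mon✓ 2073:Tue 2074:Wed 2075:Thu 2076:Sat✓ 2077:Sun✓ 2078:Mon✓ 2079:Tue 2080:Thu 2081:Fri 2082:Sat✓ 2083:Sun✓ 2084:Tue 2085:Wed 2086:Thu
Years with five Mondays: 2060, 2061, 2065, 2066, 2067, 2071, 2072, 2076, 2077, 2078, 2082, 2083 → 12.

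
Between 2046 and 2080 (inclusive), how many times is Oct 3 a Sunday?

Track Oct 3's weekday year by year (advancing +1, or +2 across a Feb 29):
  2046: Wed  2047: Thu (+1)  2048: Sat (+2)  2049: Sun (+1) ✓  2050: Mon (+1)
  2051: Tue (+1)  2052: Thu (+2)  2053: Fri (+1)  2054: Sat (+1)  2055: Sun (+1) ✓
  2056: Tue (+2)  2057: Wed (+1)  2058: Thu (+1)  2059: Fri (+1)  … (7 more years) …
  2067: Mon (+1)  2068: Wed (+2)  2069: Thu (+1)  2070: Fri (+1)  2071: Sat (+1)
  2072: Mon (+2)  2073: Tue (+1)  2074: Wed (+1)  2075: Thu (+1)  2076: Sat (+2)
  2077: Sun (+1) ✓  2078: Mon (+1)  2079: Tue (+1)  2080: Thu (+2)
Sunday years: 2049, 2055, 2060, 2066, 2077 — 5 in total.

5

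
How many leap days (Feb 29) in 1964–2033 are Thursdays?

Leap years in 1964–2033: 18 of them.
Feb 29 weekday advances by 5 (mod 7) from one leap year to the next four years later (or differs when a century non-leap intervenes).
Leap-day weekdays: 1964:Sat 1968:Thu✓ 1972:Tue 1976:Sun 1980:Fri 1984:Wed 1988:Mon 1992:Sat 1996:Thu✓ 2000:Tue 2004:Sun 2008:Fri 2012:Wed 2016:Mon 2020:Sat 2024:Thu✓ 2028:Tue 2032:Sun
Thursday: 1968, 1996, 2024 → 3.

3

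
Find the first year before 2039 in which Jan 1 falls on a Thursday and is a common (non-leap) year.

Jan 1 advances by 2 weekdays after a leap year and by 1 after a common year.
2039: Jan 1 is Saturday.
2038: Friday
2037: Thursday
2037 begins on a Thursday and is a common year.

2037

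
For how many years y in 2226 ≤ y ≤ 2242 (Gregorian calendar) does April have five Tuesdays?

4

April has 30 days; it has five Tuesdays when Tuesday falls among the first (month-length − 28) days — i.e. when April 1 is one of Tuesday/Monday.
April 1 by year: 2226:Sat 2227:Sun 2228:Tue✓ 2229:Wed 2230:Thu 2231:Fri 2232:Sun 2233:Mon✓ 2234:Tue✓ 2235:Wed 2236:Fri 2237:Sat 2238:Sun 2239:Mon✓ 2240:Wed 2241:Thu 2242:Fri
Years with five Tuesdays: 2228, 2233, 2234, 2239 → 4.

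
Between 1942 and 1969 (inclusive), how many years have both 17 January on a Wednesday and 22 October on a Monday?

3

Check each year's weekday for 17 January and 22 October:
  1942: Sat/Thu  1943: Sun/Fri  1944: Mon/Sun  1945: Wed/Mon ✓  1946: Thu/Tue  1947: Fri/Wed  1948: Sat/Fri  1949: Mon/Sat  1950: Tue/Sun  1951: Wed/Mon ✓  1952: Thu/Wed  1953: Sat/Thu  1954: Sun/Fri  1955: Mon/Sat  1956: Tue/Mon  1957: Thu/Tue  1958: Fri/Wed  1959: Sat/Thu  1960: Sun/Sat  1961: Tue/Sun  1962: Wed/Mon ✓  1963: Thu/Tue  1964: Fri/Thu  1965: Sun/Fri  1966: Mon/Sat  1967: Tue/Sun  1968: Wed/Tue  1969: Fri/Wed
Both conditions hold in: 1945, 1951, 1962 — 3.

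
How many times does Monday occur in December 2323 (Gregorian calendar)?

December 2323 has 31 days and begins on Saturday.
The first Monday is December 3.
Mondays fall on 3, 10, 17, 24, 31 — that's 5.

5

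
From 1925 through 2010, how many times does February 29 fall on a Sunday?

3

Leap years in 1925–2010: 21 of them.
Feb 29 weekday advances by 5 (mod 7) from one leap year to the next four years later (or differs when a century non-leap intervenes).
Leap-day weekdays: 1928:Wed 1932:Mon 1936:Sat 1940:Thu 1944:Tue 1948:Sun✓ 1952:Fri 1956:Wed 1960:Mon 1964:Sat 1968:Thu 1972:Tue 1976:Sun✓ 1980:Fri 1984:Wed 1988:Mon 1992:Sat 1996:Thu 2000:Tue 2004:Sun✓ 2008:Fri
Sunday: 1948, 1976, 2004 → 3.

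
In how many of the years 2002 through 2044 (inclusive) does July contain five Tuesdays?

19

July has 31 days; it has five Tuesdays when Tuesday falls among the first (month-length − 28) days — i.e. when July 1 is one of Tuesday/Monday/Sunday.
July 1 by year: 2002:Mon✓ 2003:Tue✓ 2004:Thu 2005:Fri 2006:Sat 2007:Sun✓ 2008:Tue✓ 2009:Wed 2010:Thu 2011:Fri 2012:Sun✓ 2013:Mon✓ 2014:Tue✓ 2015:Wed 2016:Fri …(13 more)… 2030:Mon✓ 2031:Tue✓ 2032:Thu 2033:Fri 2034:Sat 2035:Sun✓ 2036:Tue✓ 2037:Wed 2038:Thu 2039:Fri 2040:Sun✓ 2041:Mon✓ 2042:Tue✓ 2043:Wed 2044:Fri
Years with five Tuesdays: 2002, 2003, 2007, 2008, 2012, 2013, 2014, 2018, 2019, 2024, 2025, 2029, 2030, 2031, 2035, 2036, 2040, 2041, 2042 → 19.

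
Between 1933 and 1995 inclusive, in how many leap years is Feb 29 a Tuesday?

2

Leap years in 1933–1995: 15 of them.
Feb 29 weekday advances by 5 (mod 7) from one leap year to the next four years later (or differs when a century non-leap intervenes).
Leap-day weekdays: 1936:Sat 1940:Thu 1944:Tue✓ 1948:Sun 1952:Fri 1956:Wed 1960:Mon 1964:Sat 1968:Thu 1972:Tue✓ 1976:Sun 1980:Fri 1984:Wed 1988:Mon 1992:Sat
Tuesday: 1944, 1972 → 2.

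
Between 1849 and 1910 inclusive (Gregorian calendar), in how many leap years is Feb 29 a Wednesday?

Leap years in 1849–1910: 14 of them.
Feb 29 weekday advances by 5 (mod 7) from one leap year to the next four years later (or differs when a century non-leap intervenes).
Leap-day weekdays: 1852:Sun 1856:Fri 1860:Wed✓ 1864:Mon 1868:Sat 1872:Thu 1876:Tue 1880:Sun 1884:Fri 1888:Wed✓ 1892:Mon 1896:Sat 1904:Mon 1908:Sat
Wednesday: 1860, 1888 → 2.

2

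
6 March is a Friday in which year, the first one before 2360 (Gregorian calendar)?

2359

From one year to the next, a fixed date's weekday advances by 1, or by 2 when a Feb 29 lies between the two dates.
2360: March 6 is Sunday.
2359: Friday (−2)
6 March falls on a Friday in 2359.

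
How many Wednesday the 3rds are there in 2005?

Check the 3rd of each month of 2005: Jan 3: Mon, Feb 3: Thu, Mar 3: Thu, Apr 3: Sun, May 3: Tue, Jun 3: Fri, Jul 3: Sun, Aug 3: Wed, Sep 3: Sat, Oct 3: Mon, Nov 3: Thu, Dec 3: Sat.
Wednesday occurs in August — 1 month.

1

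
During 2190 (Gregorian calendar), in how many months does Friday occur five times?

5

A month of length L has five Fridays iff its first Friday is on day ≤ L−28 (so day 1–3 in a 31-day month, 1–2 in a 30-day month, day 1 in a leap February).
Checking each month of 2190: Jan starts Fri (31d) ✓; Feb starts Mon (28d); Mar starts Mon (31d); Apr starts Thu (30d) ✓; May starts Sat (31d); Jun starts Tue (30d); Jul starts Thu (31d) ✓; Aug starts Sun (31d); Sep starts Wed (30d); Oct starts Fri (31d) ✓; Nov starts Mon (30d); Dec starts Wed (31d) ✓.
Five-Friday months: January, April, July, October, December → 5.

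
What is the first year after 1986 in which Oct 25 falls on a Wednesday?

1989

From one year to the next, a fixed date's weekday advances by 1, or by 2 when a Feb 29 lies between the two dates.
1986: October 25 is Saturday.
1987: Sunday (+1)
1988: Tuesday (+2)
1989: Wednesday (+1)
Oct 25 falls on a Wednesday in 1989.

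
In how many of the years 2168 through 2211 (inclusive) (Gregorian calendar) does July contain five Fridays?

July has 31 days; it has five Fridays when Friday falls among the first (month-length − 28) days — i.e. when July 1 is one of Friday/Thursday/Wednesday.
July 1 by year: 2168:Fri✓ 2169:Sat 2170:Sun 2171:Mon 2172:Wed✓ 2173:Thu✓ 2174:Fri✓ 2175:Sat 2176:Mon 2177:Tue 2178:Wed✓ 2179:Thu✓ 2180:Sat 2181:Sun 2182:Mon …(14 more)… 2197:Sat 2198:Sun 2199:Mon 2200:Tue 2201:Wed✓ 2202:Thu✓ 2203:Fri✓ 2204:Sun 2205:Mon 2206:Tue 2207:Wed✓ 2208:Fri✓ 2209:Sat 2210:Sun 2211:Mon
Years with five Fridays: 2168, 2172, 2173, 2174, 2178, 2179, 2184, 2185, 2189, 2190, 2191, 2195, 2196, 2201, 2202, 2203, 2207, 2208 → 18.

18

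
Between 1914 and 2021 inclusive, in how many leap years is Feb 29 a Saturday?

Leap years in 1914–2021: 27 of them.
Feb 29 weekday advances by 5 (mod 7) from one leap year to the next four years later (or differs when a century non-leap intervenes).
Leap-day weekdays: 1916:Tue 1920:Sun 1924:Fri 1928:Wed 1932:Mon 1936:Sat✓ 1940:Thu 1944:Tue 1948:Sun 1952:Fri 1956:Wed 1960:Mon 1964:Sat✓ 1968:Thu 1972:Tue 1976:Sun 1980:Fri 1984:Wed 1988:Mon 1992:Sat✓ 1996:Thu 2000:Tue 2004:Sun 2008:Fri 2012:Wed 2016:Mon 2020:Sat✓
Saturday: 1936, 1964, 1992, 2020 → 4.

4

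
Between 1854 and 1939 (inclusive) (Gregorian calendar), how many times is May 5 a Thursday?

13

Track May 5's weekday year by year (advancing +1, or +2 across a Feb 29):
  1854: Fri  1855: Sat (+1)  1856: Mon (+2)  1857: Tue (+1)  1858: Wed (+1)
  1859: Thu (+1) ✓  1860: Sat (+2)  1861: Sun (+1)  1862: Mon (+1)  1863: Tue (+1)
  1864: Thu (+2) ✓  1865: Fri (+1)  1866: Sat (+1)  1867: Sun (+1)  … (58 more years) …
  1926: Wed (+1)  1927: Thu (+1) ✓  1928: Sat (+2)  1929: Sun (+1)  1930: Mon (+1)
  1931: Tue (+1)  1932: Thu (+2) ✓  1933: Fri (+1)  1934: Sat (+1)  1935: Sun (+1)
  1936: Tue (+2)  1937: Wed (+1)  1938: Thu (+1) ✓  1939: Fri (+1)
Thursday years: 1859, 1864, 1870, 1881, 1887, 1892, 1898, 1904, 1910, 1921, 1927, 1932, 1938 — 13 in total.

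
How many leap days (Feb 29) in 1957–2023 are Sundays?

2

Leap years in 1957–2023: 16 of them.
Feb 29 weekday advances by 5 (mod 7) from one leap year to the next four years later (or differs when a century non-leap intervenes).
Leap-day weekdays: 1960:Mon 1964:Sat 1968:Thu 1972:Tue 1976:Sun✓ 1980:Fri 1984:Wed 1988:Mon 1992:Sat 1996:Thu 2000:Tue 2004:Sun✓ 2008:Fri 2012:Wed 2016:Mon 2020:Sat
Sunday: 1976, 2004 → 2.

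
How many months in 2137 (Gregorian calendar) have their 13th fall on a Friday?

2

Check the 13th of each month of 2137: Jan 13: Sun, Feb 13: Wed, Mar 13: Wed, Apr 13: Sat, May 13: Mon, Jun 13: Thu, Jul 13: Sat, Aug 13: Tue, Sep 13: Fri, Oct 13: Sun, Nov 13: Wed, Dec 13: Fri.
Friday occurs in September, December — 2 months.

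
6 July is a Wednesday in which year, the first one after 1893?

From one year to the next, a fixed date's weekday advances by 1, or by 2 when a Feb 29 lies between the two dates.
1893: July 6 is Thursday.
1894: Friday (+1)
1895: Saturday (+1)
1896: Monday (+2)
1897: Tuesday (+1)
1898: Wednesday (+1)
6 July falls on a Wednesday in 1898.

1898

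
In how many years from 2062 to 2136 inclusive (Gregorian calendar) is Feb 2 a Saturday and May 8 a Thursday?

4

Check each year's weekday for Feb 2 and May 8:
  2062: Thu/Mon  2063: Fri/Tue  2064: Sat/Thu ✓  2065: Mon/Fri  2066: Tue/Sat  2067: Wed/Sun  2068: Thu/Tue  2069: Sat/Wed  2070: Sun/Thu  2071: Mon/Fri  2072: Tue/Sun  2073: Thu/Mon  2074: Fri/Tue  2075: Sat/Wed  …(47 more)…  2123: Tue/Sat  2124: Wed/Mon  2125: Fri/Tue  2126: Sat/Wed  2127: Sun/Thu  2128: Mon/Sat  2129: Wed/Sun  2130: Thu/Mon  2131: Fri/Tue  2132: Sat/Thu ✓  2133: Mon/Fri  2134: Tue/Sat  2135: Wed/Sun  2136: Thu/Tue
Both conditions hold in: 2064, 2092, 2104, 2132 — 4.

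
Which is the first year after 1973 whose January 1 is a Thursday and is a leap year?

1976

Jan 1 advances by 2 weekdays after a leap year and by 1 after a common year.
1973: Jan 1 is Monday.
1974: Tuesday
1975: Wednesday
1976: Thursday (leap)
1976 begins on a Thursday and is a leap year.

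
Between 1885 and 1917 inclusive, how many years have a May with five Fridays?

14

May has 31 days; it has five Fridays when Friday falls among the first (month-length − 28) days — i.e. when May 1 is one of Friday/Thursday/Wednesday.
May 1 by year: 1885:Fri✓ 1886:Sat 1887:Sun 1888:Tue 1889:Wed✓ 1890:Thu✓ 1891:Fri✓ 1892:Sun 1893:Mon 1894:Tue 1895:Wed✓ 1896:Fri✓ 1897:Sat 1898:Sun 1899:Mon …(3 more)… 1903:Fri✓ 1904:Sun 1905:Mon 1906:Tue 1907:Wed✓ 1908:Fri✓ 1909:Sat 1910:Sun 1911:Mon 1912:Wed✓ 1913:Thu✓ 1914:Fri✓ 1915:Sat 1916:Mon 1917:Tue
Years with five Fridays: 1885, 1889, 1890, 1891, 1895, 1896, 1901, 1902, 1903, 1907, 1908, 1912, 1913, 1914 → 14.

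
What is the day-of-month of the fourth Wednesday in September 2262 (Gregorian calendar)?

September 1, 2262 is a Monday, so the first Wednesday is the 3rd.
The fourth Wednesday is 3 + 21 = 24.

24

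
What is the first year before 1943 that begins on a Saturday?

Jan 1 advances by 2 weekdays after a leap year and by 1 after a common year.
1943: Jan 1 is Friday.
1942: Thursday
1941: Wednesday
1940: Monday (leap)
1939: Sunday
1938: Saturday
1938 begins on a Saturday

1938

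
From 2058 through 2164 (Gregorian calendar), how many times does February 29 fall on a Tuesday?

3

Leap years in 2058–2164: 26 of them.
Feb 29 weekday advances by 5 (mod 7) from one leap year to the next four years later (or differs when a century non-leap intervenes).
Leap-day weekdays: 2060:Sun 2064:Fri 2068:Wed 2072:Mon 2076:Sat 2080:Thu 2084:Tue✓ 2088:Sun 2092:Fri 2096:Wed 2104:Fri 2108:Wed 2112:Mon 2116:Sat 2120:Thu 2124:Tue✓ 2128:Sun 2132:Fri 2136:Wed 2140:Mon 2144:Sat 2148:Thu 2152:Tue✓ 2156:Sun 2160:Fri 2164:Wed
Tuesday: 2084, 2124, 2152 → 3.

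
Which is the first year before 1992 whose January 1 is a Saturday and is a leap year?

Jan 1 advances by 2 weekdays after a leap year and by 1 after a common year.
1992: Jan 1 is Wednesday (leap).
1991: Tuesday
1990: Monday
1989: Sunday
1988: Friday (leap)
1987: Thursday
1986: Wednesday
1985: Tuesday
1984: Sunday (leap)
1983: Saturday
1982: Friday
1981: Thursday
1980: Tuesday (leap)
1979: Monday
1978: Sunday
1977: Saturday
1976: Thursday (leap)
1975: Wednesday
1974: Tuesday
1973: Monday
1972: Saturday (leap)
1972 begins on a Saturday and is a leap year.

1972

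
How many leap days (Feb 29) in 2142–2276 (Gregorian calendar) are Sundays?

4

Leap years in 2142–2276: 33 of them.
Feb 29 weekday advances by 5 (mod 7) from one leap year to the next four years later (or differs when a century non-leap intervenes).
Leap-day weekdays: 2144:Sat 2148:Thu 2152:Tue 2156:Sun✓ 2160:Fri 2164:Wed 2168:Mon 2172:Sat 2176:Thu 2180:Tue 2184:Sun✓ 2188:Fri 2192:Wed …(7 more)… 2228:Fri 2232:Wed 2236:Mon 2240:Sat 2244:Thu 2248:Tue 2252:Sun✓ 2256:Fri 2260:Wed 2264:Mon 2268:Sat 2272:Thu 2276:Tue
Sunday: 2156, 2184, 2224, 2252 → 4.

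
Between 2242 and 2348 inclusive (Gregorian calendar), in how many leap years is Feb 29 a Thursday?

4

Leap years in 2242–2348: 26 of them.
Feb 29 weekday advances by 5 (mod 7) from one leap year to the next four years later (or differs when a century non-leap intervenes).
Leap-day weekdays: 2244:Thu✓ 2248:Tue 2252:Sun 2256:Fri 2260:Wed 2264:Mon 2268:Sat 2272:Thu✓ 2276:Tue 2280:Sun 2284:Fri 2288:Wed 2292:Mon 2296:Sat 2304:Mon 2308:Sat 2312:Thu✓ 2316:Tue 2320:Sun 2324:Fri 2328:Wed 2332:Mon 2336:Sat 2340:Thu✓ 2344:Tue 2348:Sun
Thursday: 2244, 2272, 2312, 2340 → 4.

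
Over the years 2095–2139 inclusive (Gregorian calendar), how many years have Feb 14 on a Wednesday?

Track Feb 14's weekday year by year (advancing +1, or +2 across a Feb 29):
  2095: Mon  2096: Tue (+1)  2097: Thu (+2)  2098: Fri (+1)  2099: Sat (+1)
  2100: Sun (+1)  2101: Mon (+1)  2102: Tue (+1)  2103: Wed (+1) ✓  2104: Thu (+1)
  2105: Sat (+2)  2106: Sun (+1)  2107: Mon (+1)  2108: Tue (+1)  … (17 more years) …
  2126: Thu (+1)  2127: Fri (+1)  2128: Sat (+1)  2129: Mon (+2)  2130: Tue (+1)
  2131: Wed (+1) ✓  2132: Thu (+1)  2133: Sat (+2)  2134: Sun (+1)  2135: Mon (+1)
  2136: Tue (+1)  2137: Thu (+2)  2138: Fri (+1)  2139: Sat (+1)
Wednesday years: 2103, 2114, 2120, 2125, 2131 — 5 in total.

5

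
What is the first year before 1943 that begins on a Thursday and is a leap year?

Jan 1 advances by 2 weekdays after a leap year and by 1 after a common year.
1943: Jan 1 is Friday.
1942: Thursday
1941: Wednesday
1940: Monday (leap)
1939: Sunday
1938: Saturday
1937: Friday
1936: Wednesday (leap)
1935: Tuesday
1934: Monday
1933: Sunday
1932: Friday (leap)
1931: Thursday
1930: Wednesday
1929: Tuesday
1928: Sunday (leap)
1927: Saturday
1926: Friday
1925: Thursday
1924: Tuesday (leap)
1923: Monday
1922: Sunday
1921: Saturday
1920: Thursday (leap)
1920 begins on a Thursday and is a leap year.

1920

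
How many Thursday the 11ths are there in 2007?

Check the 11th of each month of 2007: Jan 11: Thu, Feb 11: Sun, Mar 11: Sun, Apr 11: Wed, May 11: Fri, Jun 11: Mon, Jul 11: Wed, Aug 11: Sat, Sep 11: Tue, Oct 11: Thu, Nov 11: Sun, Dec 11: Tue.
Thursday occurs in January, October — 2 months.

2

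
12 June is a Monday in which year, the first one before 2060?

2056

From one year to the next, a fixed date's weekday advances by 1, or by 2 when a Feb 29 lies between the two dates.
2060: June 12 is Saturday.
2059: Thursday (−2)
2058: Wednesday (−1)
2057: Tuesday (−1)
2056: Monday (−1)
12 June falls on a Monday in 2056.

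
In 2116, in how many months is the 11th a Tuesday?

2

Check the 11th of each month of 2116: Jan 11: Sat, Feb 11: Tue, Mar 11: Wed, Apr 11: Sat, May 11: Mon, Jun 11: Thu, Jul 11: Sat, Aug 11: Tue, Sep 11: Fri, Oct 11: Sun, Nov 11: Wed, Dec 11: Fri.
Tuesday occurs in February, August — 2 months.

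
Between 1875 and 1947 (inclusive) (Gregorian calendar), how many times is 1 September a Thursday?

10

Track 1 September's weekday year by year (advancing +1, or +2 across a Feb 29):
  1875: Wed  1876: Fri (+2)  1877: Sat (+1)  1878: Sun (+1)  1879: Mon (+1)
  1880: Wed (+2)  1881: Thu (+1) ✓  1882: Fri (+1)  1883: Sat (+1)  1884: Mon (+2)
  1885: Tue (+1)  1886: Wed (+1)  1887: Thu (+1) ✓  1888: Sat (+2)  … (45 more years) …
  1934: Sat (+1)  1935: Sun (+1)  1936: Tue (+2)  1937: Wed (+1)  1938: Thu (+1) ✓
  1939: Fri (+1)  1940: Sun (+2)  1941: Mon (+1)  1942: Tue (+1)  1943: Wed (+1)
  1944: Fri (+2)  1945: Sat (+1)  1946: Sun (+1)  1947: Mon (+1)
Thursday years: 1881, 1887, 1892, 1898, 1904, 1910, 1921, 1927, 1932, 1938 — 10 in total.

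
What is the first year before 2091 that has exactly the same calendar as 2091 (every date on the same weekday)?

Two years share a calendar iff Jan 1 falls on the same weekday and both are leap or both are common. 2091: Jan 1 is Monday, common year.
2090: Jan 1 Sunday, common
2089: Jan 1 Saturday, common
2088: Jan 1 Thursday, leap
2087: Jan 1 Wednesday, common
2086: Jan 1 Tuesday, common
2085: Jan 1 Monday, common
2085 matches on both conditions.

2085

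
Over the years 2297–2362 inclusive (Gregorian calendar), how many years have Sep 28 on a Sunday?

Track Sep 28's weekday year by year (advancing +1, or +2 across a Feb 29):
  2297: Tue  2298: Wed (+1)  2299: Thu (+1)  2300: Fri (+1)  2301: Sat (+1)
  2302: Sun (+1) ✓  2303: Mon (+1)  2304: Wed (+2)  2305: Thu (+1)  2306: Fri (+1)
  2307: Sat (+1)  2308: Mon (+2)  2309: Tue (+1)  2310: Wed (+1)  … (38 more years) …
  2349: Wed (+1)  2350: Thu (+1)  2351: Fri (+1)  2352: Sun (+2) ✓  2353: Mon (+1)
  2354: Tue (+1)  2355: Wed (+1)  2356: Fri (+2)  2357: Sat (+1)  2358: Sun (+1) ✓
  2359: Mon (+1)  2360: Wed (+2)  2361: Thu (+1)  2362: Fri (+1)
Sunday years: 2302, 2313, 2319, 2324, 2330, 2341, 2347, 2352, 2358 — 9 in total.

9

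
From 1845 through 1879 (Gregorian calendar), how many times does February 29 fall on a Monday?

1

Leap years in 1845–1879: 8 of them.
Feb 29 weekday advances by 5 (mod 7) from one leap year to the next four years later (or differs when a century non-leap intervenes).
Leap-day weekdays: 1848:Tue 1852:Sun 1856:Fri 1860:Wed 1864:Mon✓ 1868:Sat 1872:Thu 1876:Tue
Monday: 1864 → 1.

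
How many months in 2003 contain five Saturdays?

4

A month of length L has five Saturdays iff its first Saturday is on day ≤ L−28 (so day 1–3 in a 31-day month, 1–2 in a 30-day month, day 1 in a leap February).
Checking each month of 2003: Jan starts Wed (31d); Feb starts Sat (28d); Mar starts Sat (31d) ✓; Apr starts Tue (30d); May starts Thu (31d) ✓; Jun starts Sun (30d); Jul starts Tue (31d); Aug starts Fri (31d) ✓; Sep starts Mon (30d); Oct starts Wed (31d); Nov starts Sat (30d) ✓; Dec starts Mon (31d).
Five-Saturday months: March, May, August, November → 4.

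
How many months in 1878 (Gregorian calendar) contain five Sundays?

A month of length L has five Sundays iff its first Sunday is on day ≤ L−28 (so day 1–3 in a 31-day month, 1–2 in a 30-day month, day 1 in a leap February).
Checking each month of 1878: Jan starts Tue (31d); Feb starts Fri (28d); Mar starts Fri (31d) ✓; Apr starts Mon (30d); May starts Wed (31d); Jun starts Sat (30d) ✓; Jul starts Mon (31d); Aug starts Thu (31d); Sep starts Sun (30d) ✓; Oct starts Tue (31d); Nov starts Fri (30d); Dec starts Sun (31d) ✓.
Five-Sunday months: March, June, September, December → 4.

4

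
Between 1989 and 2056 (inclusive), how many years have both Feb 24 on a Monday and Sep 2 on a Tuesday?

7

Check each year's weekday for Feb 24 and Sep 2:
  1989: Fri/Sat  1990: Sat/Sun  1991: Sun/Mon  1992: Mon/Wed  1993: Wed/Thu  1994: Thu/Fri  1995: Fri/Sat  1996: Sat/Mon  1997: Mon/Tue ✓  1998: Tue/Wed  1999: Wed/Thu  2000: Thu/Sat  2001: Sat/Sun  2002: Sun/Mon  …(40 more)…  2043: Tue/Wed  2044: Wed/Fri  2045: Fri/Sat  2046: Sat/Sun  2047: Sun/Mon  2048: Mon/Wed  2049: Wed/Thu  2050: Thu/Fri  2051: Fri/Sat  2052: Sat/Mon  2053: Mon/Tue ✓  2054: Tue/Wed  2055: Wed/Thu  2056: Thu/Sat
Both conditions hold in: 1997, 2003, 2014, 2025, 2031, 2042, 2053 — 7.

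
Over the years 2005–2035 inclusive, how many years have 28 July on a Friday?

Track 28 July's weekday year by year (advancing +1, or +2 across a Feb 29):
  2005: Thu  2006: Fri (+1) ✓  2007: Sat (+1)  2008: Mon (+2)  2009: Tue (+1)
  2010: Wed (+1)  2011: Thu (+1)  2012: Sat (+2)  2013: Sun (+1)  2014: Mon (+1)
  2015: Tue (+1)  2016: Thu (+2)  2017: Fri (+1) ✓  2018: Sat (+1)  … (3 more years) …
  2022: Thu (+1)  2023: Fri (+1) ✓  2024: Sun (+2)  2025: Mon (+1)  2026: Tue (+1)
  2027: Wed (+1)  2028: Fri (+2) ✓  2029: Sat (+1)  2030: Sun (+1)  2031: Mon (+1)
  2032: Wed (+2)  2033: Thu (+1)  2034: Fri (+1) ✓  2035: Sat (+1)
Friday years: 2006, 2017, 2023, 2028, 2034 — 5 in total.

5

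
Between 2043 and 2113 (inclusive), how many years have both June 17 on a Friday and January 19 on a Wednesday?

8

Check each year's weekday for June 17 and January 19:
  2043: Wed/Mon  2044: Fri/Tue  2045: Sat/Thu  2046: Sun/Fri  2047: Mon/Sat  2048: Wed/Sun  2049: Thu/Tue  2050: Fri/Wed ✓  2051: Sat/Thu  2052: Mon/Fri  2053: Tue/Sun  2054: Wed/Mon  2055: Thu/Tue  2056: Sat/Wed  …(43 more)…  2100: Thu/Tue  2101: Fri/Wed ✓  2102: Sat/Thu  2103: Sun/Fri  2104: Tue/Sat  2105: Wed/Mon  2106: Thu/Tue  2107: Fri/Wed ✓  2108: Sun/Thu  2109: Mon/Sat  2110: Tue/Sun  2111: Wed/Mon  2112: Fri/Tue  2113: Sat/Thu
Both conditions hold in: 2050, 2061, 2067, 2078, 2089, 2095, 2101, 2107 — 8.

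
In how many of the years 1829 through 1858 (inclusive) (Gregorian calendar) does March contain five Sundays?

March has 31 days; it has five Sundays when Sunday falls among the first (month-length − 28) days — i.e. when March 1 is one of Sunday/Saturday/Friday.
March 1 by year: 1829:Sun✓ 1830:Mon 1831:Tue 1832:Thu 1833:Fri✓ 1834:Sat✓ 1835:Sun✓ 1836:Tue 1837:Wed 1838:Thu 1839:Fri✓ 1840:Sun✓ 1841:Mon 1842:Tue 1843:Wed 1844:Fri✓ 1845:Sat✓ 1846:Sun✓ 1847:Mon 1848:Wed 1849:Thu 1850:Fri✓ 1851:Sat✓ 1852:Mon 1853:Tue 1854:Wed 1855:Thu 1856:Sat✓ 1857:Sun✓ 1858:Mon
Years with five Sundays: 1829, 1833, 1834, 1835, 1839, 1840, 1844, 1845, 1846, 1850, 1851, 1856, 1857 → 13.

13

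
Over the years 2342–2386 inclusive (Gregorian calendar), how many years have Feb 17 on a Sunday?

7

Track Feb 17's weekday year by year (advancing +1, or +2 across a Feb 29):
  2342: Tue  2343: Wed (+1)  2344: Thu (+1)  2345: Sat (+2)  2346: Sun (+1) ✓
  2347: Mon (+1)  2348: Tue (+1)  2349: Thu (+2)  2350: Fri (+1)  2351: Sat (+1)
  2352: Sun (+1) ✓  2353: Tue (+2)  2354: Wed (+1)  2355: Thu (+1)  … (17 more years) …
  2373: Sat (+2)  2374: Sun (+1) ✓  2375: Mon (+1)  2376: Tue (+1)  2377: Thu (+2)
  2378: Fri (+1)  2379: Sat (+1)  2380: Sun (+1) ✓  2381: Tue (+2)  2382: Wed (+1)
  2383: Thu (+1)  2384: Fri (+1)  2385: Sun (+2) ✓  2386: Mon (+1)
Sunday years: 2346, 2352, 2357, 2363, 2374, 2380, 2385 — 7 in total.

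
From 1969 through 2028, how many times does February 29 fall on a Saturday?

Leap years in 1969–2028: 15 of them.
Feb 29 weekday advances by 5 (mod 7) from one leap year to the next four years later (or differs when a century non-leap intervenes).
Leap-day weekdays: 1972:Tue 1976:Sun 1980:Fri 1984:Wed 1988:Mon 1992:Sat✓ 1996:Thu 2000:Tue 2004:Sun 2008:Fri 2012:Wed 2016:Mon 2020:Sat✓ 2024:Thu 2028:Tue
Saturday: 1992, 2020 → 2.

2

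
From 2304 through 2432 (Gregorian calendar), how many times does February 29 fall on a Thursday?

5

Leap years in 2304–2432: 33 of them.
Feb 29 weekday advances by 5 (mod 7) from one leap year to the next four years later (or differs when a century non-leap intervenes).
Leap-day weekdays: 2304:Mon 2308:Sat 2312:Thu✓ 2316:Tue 2320:Sun 2324:Fri 2328:Wed 2332:Mon 2336:Sat 2340:Thu✓ 2344:Tue 2348:Sun 2352:Fri …(7 more)… 2384:Wed 2388:Mon 2392:Sat 2396:Thu✓ 2400:Tue 2404:Sun 2408:Fri 2412:Wed 2416:Mon 2420:Sat 2424:Thu✓ 2428:Tue 2432:Sun
Thursday: 2312, 2340, 2368, 2396, 2424 → 5.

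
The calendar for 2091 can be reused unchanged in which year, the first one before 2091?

Two years share a calendar iff Jan 1 falls on the same weekday and both are leap or both are common. 2091: Jan 1 is Monday, common year.
2090: Jan 1 Sunday, common
2089: Jan 1 Saturday, common
2088: Jan 1 Thursday, leap
2087: Jan 1 Wednesday, common
2086: Jan 1 Tuesday, common
2085: Jan 1 Monday, common
2085 matches on both conditions.

2085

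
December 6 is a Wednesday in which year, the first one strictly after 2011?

2017

From one year to the next, a fixed date's weekday advances by 1, or by 2 when a Feb 29 lies between the two dates.
2011: December 6 is Tuesday.
2012: Thursday (+2)
2013: Friday (+1)
2014: Saturday (+1)
2015: Sunday (+1)
2016: Tuesday (+2)
2017: Wednesday (+1)
December 6 falls on a Wednesday in 2017.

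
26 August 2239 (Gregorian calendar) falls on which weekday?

January 1, 2239 is a Tuesday.
August 26 is day 238 of the year, i.e. 237 days after Jan 1.
237 mod 7 = 6, so advance 6 weekdays from Tuesday: Monday.

Monday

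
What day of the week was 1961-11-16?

Thursday

January 1, 1961 is a Sunday.
November 16 is day 320 of the year, i.e. 319 days after Jan 1.
319 mod 7 = 4, so advance 4 weekdays from Sunday: Thursday.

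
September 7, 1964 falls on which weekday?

January 1, 1964 is a Wednesday.
September 7 is day 251 of the year, i.e. 250 days after Jan 1.
250 mod 7 = 5, so advance 5 weekdays from Wednesday: Monday.

Monday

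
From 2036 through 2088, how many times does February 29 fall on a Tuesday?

2

Leap years in 2036–2088: 14 of them.
Feb 29 weekday advances by 5 (mod 7) from one leap year to the next four years later (or differs when a century non-leap intervenes).
Leap-day weekdays: 2036:Fri 2040:Wed 2044:Mon 2048:Sat 2052:Thu 2056:Tue✓ 2060:Sun 2064:Fri 2068:Wed 2072:Mon 2076:Sat 2080:Thu 2084:Tue✓ 2088:Sun
Tuesday: 2056, 2084 → 2.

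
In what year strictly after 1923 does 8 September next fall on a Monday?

From one year to the next, a fixed date's weekday advances by 1, or by 2 when a Feb 29 lies between the two dates.
1923: September 8 is Saturday.
1924: Monday (+2)
8 September falls on a Monday in 1924.

1924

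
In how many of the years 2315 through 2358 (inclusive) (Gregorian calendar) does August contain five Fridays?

August has 31 days; it has five Fridays when Friday falls among the first (month-length − 28) days — i.e. when August 1 is one of Friday/Thursday/Wednesday.
August 1 by year: 2315:Sun 2316:Tue 2317:Wed✓ 2318:Thu✓ 2319:Fri✓ 2320:Sun 2321:Mon 2322:Tue 2323:Wed✓ 2324:Fri✓ 2325:Sat 2326:Sun 2327:Mon 2328:Wed✓ 2329:Thu✓ …(14 more)… 2344:Tue 2345:Wed✓ 2346:Thu✓ 2347:Fri✓ 2348:Sun 2349:Mon 2350:Tue 2351:Wed✓ 2352:Fri✓ 2353:Sat 2354:Sun 2355:Mon 2356:Wed✓ 2357:Thu✓ 2358:Fri✓
Years with five Fridays: 2317, 2318, 2319, 2323, 2324, 2328, 2329, 2330, 2334, 2335, 2340, 2341, 2345, 2346, 2347, 2351, 2352, 2356, 2357, 2358 → 20.

20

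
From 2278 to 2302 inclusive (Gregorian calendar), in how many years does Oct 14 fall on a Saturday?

Track Oct 14's weekday year by year (advancing +1, or +2 across a Feb 29):
  2278: Mon  2279: Tue (+1)  2280: Thu (+2)  2281: Fri (+1)  2282: Sat (+1) ✓
  2283: Sun (+1)  2284: Tue (+2)  2285: Wed (+1)  2286: Thu (+1)  2287: Fri (+1)
  2288: Sun (+2)  2289: Mon (+1)  2290: Tue (+1)  2291: Wed (+1)  2292: Fri (+2)
  2293: Sat (+1) ✓  2294: Sun (+1)  2295: Mon (+1)  2296: Wed (+2)  2297: Thu (+1)
  2298: Fri (+1)  2299: Sat (+1) ✓  2300: Sun (+1)  2301: Mon (+1)  2302: Tue (+1)
Saturday years: 2282, 2293, 2299 — 3 in total.

3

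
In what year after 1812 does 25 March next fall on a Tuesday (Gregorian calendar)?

1817

From one year to the next, a fixed date's weekday advances by 1, or by 2 when a Feb 29 lies between the two dates.
1812: March 25 is Wednesday.
1813: Thursday (+1)
1814: Friday (+1)
1815: Saturday (+1)
1816: Monday (+2)
1817: Tuesday (+1)
25 March falls on a Tuesday in 1817.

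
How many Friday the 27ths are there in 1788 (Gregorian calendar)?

1

Check the 27th of each month of 1788: Jan 27: Sun, Feb 27: Wed, Mar 27: Thu, Apr 27: Sun, May 27: Tue, Jun 27: Fri, Jul 27: Sun, Aug 27: Wed, Sep 27: Sat, Oct 27: Mon, Nov 27: Thu, Dec 27: Sat.
Friday occurs in June — 1 month.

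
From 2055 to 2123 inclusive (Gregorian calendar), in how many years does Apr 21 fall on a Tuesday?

10

Track Apr 21's weekday year by year (advancing +1, or +2 across a Feb 29):
  2055: Wed  2056: Fri (+2)  2057: Sat (+1)  2058: Sun (+1)  2059: Mon (+1)
  2060: Wed (+2)  2061: Thu (+1)  2062: Fri (+1)  2063: Sat (+1)  2064: Mon (+2)
  2065: Tue (+1) ✓  2066: Wed (+1)  2067: Thu (+1)  2068: Sat (+2)  … (41 more years) …
  2110: Mon (+1)  2111: Tue (+1) ✓  2112: Thu (+2)  2113: Fri (+1)  2114: Sat (+1)
  2115: Sun (+1)  2116: Tue (+2) ✓  2117: Wed (+1)  2118: Thu (+1)  2119: Fri (+1)
  2120: Sun (+2)  2121: Mon (+1)  2122: Tue (+1) ✓  2123: Wed (+1)
Tuesday years: 2065, 2071, 2076, 2082, 2093, 2099, 2105, 2111, 2116, 2122 — 10 in total.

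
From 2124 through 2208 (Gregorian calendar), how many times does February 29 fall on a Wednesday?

4

Leap years in 2124–2208: 21 of them.
Feb 29 weekday advances by 5 (mod 7) from one leap year to the next four years later (or differs when a century non-leap intervenes).
Leap-day weekdays: 2124:Tue 2128:Sun 2132:Fri 2136:Wed✓ 2140:Mon 2144:Sat 2148:Thu 2152:Tue 2156:Sun 2160:Fri 2164:Wed✓ 2168:Mon 2172:Sat 2176:Thu 2180:Tue 2184:Sun 2188:Fri 2192:Wed✓ 2196:Mon 2204:Wed✓ 2208:Mon
Wednesday: 2136, 2164, 2192, 2204 → 4.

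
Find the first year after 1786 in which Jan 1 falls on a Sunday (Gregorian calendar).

1792

Jan 1 advances by 2 weekdays after a leap year and by 1 after a common year.
1786: Jan 1 is Sunday.
1787: Monday
1788: Tuesday (leap)
1789: Thursday
1790: Friday
1791: Saturday
1792: Sunday (leap)
1792 begins on a Sunday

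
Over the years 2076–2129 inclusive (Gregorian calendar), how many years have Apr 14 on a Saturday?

7

Track Apr 14's weekday year by year (advancing +1, or +2 across a Feb 29):
  2076: Tue  2077: Wed (+1)  2078: Thu (+1)  2079: Fri (+1)  2080: Sun (+2)
  2081: Mon (+1)  2082: Tue (+1)  2083: Wed (+1)  2084: Fri (+2)  2085: Sat (+1) ✓
  2086: Sun (+1)  2087: Mon (+1)  2088: Wed (+2)  2089: Thu (+1)  … (26 more years) …
  2116: Tue (+2)  2117: Wed (+1)  2118: Thu (+1)  2119: Fri (+1)  2120: Sun (+2)
  2121: Mon (+1)  2122: Tue (+1)  2123: Wed (+1)  2124: Fri (+2)  2125: Sat (+1) ✓
  2126: Sun (+1)  2127: Mon (+1)  2128: Wed (+2)  2129: Thu (+1)
Saturday years: 2085, 2091, 2096, 2103, 2108, 2114, 2125 — 7 in total.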